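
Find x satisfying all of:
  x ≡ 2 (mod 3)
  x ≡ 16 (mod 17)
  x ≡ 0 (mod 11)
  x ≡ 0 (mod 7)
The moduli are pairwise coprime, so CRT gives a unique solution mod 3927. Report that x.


Product of moduli M = 3 · 17 · 11 · 7 = 3927.
Merge one congruence at a time:
  Start: x ≡ 2 (mod 3).
  Combine with x ≡ 16 (mod 17); new modulus lcm = 51.
    Write x = 2 + 3·t and substitute into x ≡ 16 (mod 17): 3·t ≡ 16 − 2 = 14 (mod 17).
    The inverse of 3 mod 17 is 6 (since 3·6 = 18 = 1·17 + 1), so t ≡ 6·14 = 84 ≡ 16 (mod 17).
    Then x = 2 + 3·16 = 50, valid modulo lcm(3, 17) = 51: x ≡ 50 (mod 51).
  Combine with x ≡ 0 (mod 11); new modulus lcm = 561.
    Write x = 50 + 51·t and substitute into x ≡ 0 (mod 11): 51·t ≡ 0 − 50 = -50 (mod 11).
    Reduce coefficients mod 11: 7·t ≡ 5 (mod 11).
    The inverse of 7 mod 11 is 8 (since 7·8 = 56 = 5·11 + 1), so t ≡ 8·5 = 40 ≡ 7 (mod 11).
    Then x = 50 + 51·7 = 407, valid modulo lcm(51, 11) = 561: x ≡ 407 (mod 561).
  Combine with x ≡ 0 (mod 7); new modulus lcm = 3927.
    Write x = 407 + 561·t and substitute into x ≡ 0 (mod 7): 561·t ≡ 0 − 407 = -407 (mod 7).
    Reduce coefficients mod 7: 1·t ≡ 6 (mod 7).
    So t ≡ 6 (mod 7).
    Then x = 407 + 561·6 = 3773, valid modulo lcm(561, 7) = 3927: x ≡ 3773 (mod 3927).
Verify against each original: 3773 mod 3 = 2, 3773 mod 17 = 16, 3773 mod 11 = 0, 3773 mod 7 = 0.

x ≡ 3773 (mod 3927).


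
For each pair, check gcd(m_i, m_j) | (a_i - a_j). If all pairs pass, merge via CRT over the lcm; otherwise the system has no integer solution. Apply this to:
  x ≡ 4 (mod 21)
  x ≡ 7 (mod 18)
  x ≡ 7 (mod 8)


Moduli 21, 18, 8 are not pairwise coprime, so CRT works modulo lcm(m_i) when all pairwise compatibility conditions hold.
Pairwise compatibility: gcd(m_i, m_j) must divide a_i - a_j for every pair.
Merge one congruence at a time:
  Start: x ≡ 4 (mod 21).
  Combine with x ≡ 7 (mod 18): gcd(21, 18) = 3; 7 - 4 = 3, which IS divisible by 3, so compatible.
    Write x = 4 + 21·t and substitute into x ≡ 7 (mod 18): 21·t ≡ 7 − 4 = 3 (mod 18).
    Divide the congruence (and modulus) by g = 3: 7·t ≡ 1 (mod 6).
    Reduce coefficients mod 6: 1·t ≡ 1 (mod 6).
    So t ≡ 1 (mod 6).
    Then x = 4 + 21·1 = 25, valid modulo lcm(21, 18) = 126: x ≡ 25 (mod 126).
  Combine with x ≡ 7 (mod 8): gcd(126, 8) = 2; 7 - 25 = -18, which IS divisible by 2, so compatible.
    Write x = 25 + 126·t and substitute into x ≡ 7 (mod 8): 126·t ≡ 7 − 25 = -18 (mod 8).
    Divide the congruence (and modulus) by g = 2: 63·t ≡ -9 (mod 4).
    Reduce coefficients mod 4: 3·t ≡ 3 (mod 4).
    The inverse of 3 mod 4 is 3 (since 3·3 = 9 = 2·4 + 1), so t ≡ 3·3 = 9 ≡ 1 (mod 4).
    Then x = 25 + 126·1 = 151, valid modulo lcm(126, 8) = 504: x ≡ 151 (mod 504).
Verify: 151 mod 21 = 4, 151 mod 18 = 7, 151 mod 8 = 7.

x ≡ 151 (mod 504).


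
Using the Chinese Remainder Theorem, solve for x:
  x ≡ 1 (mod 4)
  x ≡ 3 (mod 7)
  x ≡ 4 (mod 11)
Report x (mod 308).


Moduli 4, 7, 11 are pairwise coprime; by CRT there is a unique solution modulo M = 4 · 7 · 11 = 308.
Solve pairwise, accumulating the modulus:
  Start with x ≡ 1 (mod 4).
  Combine with x ≡ 3 (mod 7): since gcd(4, 7) = 1, we get a unique residue mod 28.
    Write x = 1 + 4·t and substitute into x ≡ 3 (mod 7): 4·t ≡ 3 − 1 = 2 (mod 7).
    The inverse of 4 mod 7 is 2 (since 4·2 = 8 = 1·7 + 1), so t ≡ 2·2 = 4 ≡ 4 (mod 7).
    Then x = 1 + 4·4 = 17, valid modulo lcm(4, 7) = 28: x ≡ 17 (mod 28).
  Combine with x ≡ 4 (mod 11): since gcd(28, 11) = 1, we get a unique residue mod 308.
    Write x = 17 + 28·t and substitute into x ≡ 4 (mod 11): 28·t ≡ 4 − 17 = -13 (mod 11).
    Reduce coefficients mod 11: 6·t ≡ 9 (mod 11).
    The inverse of 6 mod 11 is 2 (since 6·2 = 12 = 1·11 + 1), so t ≡ 2·9 = 18 ≡ 7 (mod 11).
    Then x = 17 + 28·7 = 213, valid modulo lcm(28, 11) = 308: x ≡ 213 (mod 308).
Verify: 213 mod 4 = 1 ✓, 213 mod 7 = 3 ✓, 213 mod 11 = 4 ✓.

x ≡ 213 (mod 308).


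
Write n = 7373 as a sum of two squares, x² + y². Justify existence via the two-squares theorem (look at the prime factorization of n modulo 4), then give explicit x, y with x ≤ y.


Step 1: Factor n = 7373 = 73 · 101.
Step 2: Check the mod-4 condition on each prime factor: 73 ≡ 1 (mod 4), exponent 1; 101 ≡ 1 (mod 4), exponent 1.
All primes ≡ 3 (mod 4) appear to even exponent (or don't appear), so by the two-squares theorem n IS expressible as a sum of two squares.
Step 3: Build a representation. Here n = 73 · 101 is a product of primes ≡ 1 (mod 4). Each prime p ≡ 1 (mod 4) is itself a sum of two squares; find a² by testing p − a² for a perfect square:
  73: 73 − 1² = 72, 73 − 2² = 69, 73 − 3² = 64 = 8² ⇒ 73 = 3² + 8².
  101: 101 − 1² = 100 = 10² ⇒ 101 = 1² + 10².
  Combine using the Brahmagupta–Fibonacci identity (a² + b²)(c² + d²) = (ac − bd)² + (ad + bc)² = (ac + bd)² + (ad − bc)²:
  73 · 101 = 7373: from (3² + 8²)(1² + 10²), take (3·1 − 8·10, 3·10 + 8·1) = (3 − 80, 30 + 8) = (-77, 38); dropping signs (only squares matter) gives (77, 38); check 77² + 38² = 5929 + 1444 = 7373 ✓.
Step 4: Order so x ≤ y and verify: 38² + 77² = 1444 + 5929 = 7373 = n. ✓

n = 7373 = 38² + 77² (one valid representation with x ≤ y).


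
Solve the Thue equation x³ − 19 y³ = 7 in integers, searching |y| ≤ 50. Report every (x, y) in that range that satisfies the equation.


The equation is x³ - 19y³ = 7. For fixed y, x³ = 19·y³ + 7, so a solution requires the RHS to be a perfect cube.
Strategy: iterate y from -50 to 50, compute RHS = 19·y³ + 7, and check whether it is a (positive or negative) perfect cube.
Check small values of y:
  y = 0: RHS = 7 is not a perfect cube.
  y = 1: RHS = 26 is not a perfect cube.
  y = -1: RHS = -12 is not a perfect cube.
  y = 2: RHS = 159 is not a perfect cube.
  y = -2: RHS = -145 is not a perfect cube.
  y = 3: RHS = 520 is not a perfect cube.
  y = -3: RHS = -506 is not a perfect cube.
Continuing the search up to |y| = 50 finds no solutions either.
No (x, y) in the scanned range satisfies the equation.

No integer solutions with |y| ≤ 50.


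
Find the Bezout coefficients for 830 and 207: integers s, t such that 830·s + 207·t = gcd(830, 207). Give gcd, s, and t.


Euclidean algorithm on (830, 207) — divide until remainder is 0:
  830 = 4 · 207 + 2
  207 = 103 · 2 + 1
  2 = 2 · 1 + 0
gcd(830, 207) = 1.
Track Bezout coefficients alongside the remainders: start with r₀ = 830 = a·1 + b·0 (s = 1, t = 0) and r₁ = 207 = a·0 + b·1 (s = 0, t = 1); each new remainder r_{k+1} = r_{k-1} − q_k·r_k inherits s_{k+1} = s_{k-1} − q_k·s_k, t_{k+1} = t_{k-1} − q_k·t_k, so r_k = a·s_k + b·t_k at every step:
  q = 4: r = 2, s = 1 − 4·0 = 1, t = 0 − 4·1 = -4  (check: 830·1 + 207·(-4) = 2)
  q = 103: r = 1, s = 0 − 103·1 = -103, t = 1 − 103·(-4) = 413  (check: 830·(-103) + 207·413 = 1)
The row with r = 1 (the gcd) gives the Bezout coefficients s = -103, t = 413.
Result: 830 · (-103) + 207 · (413) = 1.

gcd(830, 207) = 1; s = -103, t = 413 (check: 830·(-103) + 207·413 = 1).


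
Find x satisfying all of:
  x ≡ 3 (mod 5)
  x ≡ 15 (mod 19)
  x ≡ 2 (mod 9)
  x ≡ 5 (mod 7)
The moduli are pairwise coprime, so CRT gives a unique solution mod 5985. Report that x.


Product of moduli M = 5 · 19 · 9 · 7 = 5985.
Merge one congruence at a time:
  Start: x ≡ 3 (mod 5).
  Combine with x ≡ 15 (mod 19); new modulus lcm = 95.
    Write x = 3 + 5·t and substitute into x ≡ 15 (mod 19): 5·t ≡ 15 − 3 = 12 (mod 19).
    The inverse of 5 mod 19 is 4 (since 5·4 = 20 = 1·19 + 1), so t ≡ 4·12 = 48 ≡ 10 (mod 19).
    Then x = 3 + 5·10 = 53, valid modulo lcm(5, 19) = 95: x ≡ 53 (mod 95).
  Combine with x ≡ 2 (mod 9); new modulus lcm = 855.
    Write x = 53 + 95·t and substitute into x ≡ 2 (mod 9): 95·t ≡ 2 − 53 = -51 (mod 9).
    Reduce coefficients mod 9: 5·t ≡ 3 (mod 9).
    The inverse of 5 mod 9 is 2 (since 5·2 = 10 = 1·9 + 1), so t ≡ 2·3 = 6 ≡ 6 (mod 9).
    Then x = 53 + 95·6 = 623, valid modulo lcm(95, 9) = 855: x ≡ 623 (mod 855).
  Combine with x ≡ 5 (mod 7); new modulus lcm = 5985.
    Write x = 623 + 855·t and substitute into x ≡ 5 (mod 7): 855·t ≡ 5 − 623 = -618 (mod 7).
    Reduce coefficients mod 7: 1·t ≡ 5 (mod 7).
    So t ≡ 5 (mod 7).
    Then x = 623 + 855·5 = 4898, valid modulo lcm(855, 7) = 5985: x ≡ 4898 (mod 5985).
Verify against each original: 4898 mod 5 = 3, 4898 mod 19 = 15, 4898 mod 9 = 2, 4898 mod 7 = 5.

x ≡ 4898 (mod 5985).


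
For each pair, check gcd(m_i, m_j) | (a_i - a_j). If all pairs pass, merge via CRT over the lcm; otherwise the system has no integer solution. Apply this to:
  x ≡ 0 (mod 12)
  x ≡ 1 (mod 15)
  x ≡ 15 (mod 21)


Moduli 12, 15, 21 are not pairwise coprime, so CRT works modulo lcm(m_i) when all pairwise compatibility conditions hold.
Pairwise compatibility: gcd(m_i, m_j) must divide a_i - a_j for every pair.
Merge one congruence at a time:
  Start: x ≡ 0 (mod 12).
  Combine with x ≡ 1 (mod 15): gcd(12, 15) = 3, and 1 - 0 = 1 is NOT divisible by 3.
    ⇒ system is inconsistent (no integer solution).

No solution (the system is inconsistent).


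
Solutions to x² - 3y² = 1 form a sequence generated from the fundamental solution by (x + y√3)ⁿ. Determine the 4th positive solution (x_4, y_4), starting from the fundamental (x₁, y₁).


Step 1: Find the fundamental solution (x₁, y₁) of x² - 3y² = 1.
  Expand √3 as a continued fraction. a₀ = ⌊√3⌋ = 1; iterate m_{k+1} = d_k·a_k − m_k, d_{k+1} = (3 − m_{k+1}²)/d_k, a_{k+1} = ⌊(a₀ + m_{k+1})/d_{k+1}⌋ (starting m₀ = 0, d₀ = 1), with convergents p_k = a_k·p_{k-1} + p_{k-2}, q_k = a_k·q_{k-1} + q_{k-2} (p₋₁ = 1, q₋₁ = 0):
  k = 0: a₀ = 1; p₀/q₀ = 1/1; p₀² − 3·q₀² = 1 − 3 = -2.
  k = 1: m = 1, d = 2, a = ⌊(1 + 1)/2⌋ = 1; p/q = (1·1 + 1)/(1·1 + 0) = 2/1; p² − 3·q² = 4 − 3 = 1.
  The first convergent with p² − 3·q² = 1 gives the fundamental solution (x₁, y₁) = (2, 1).
Step 2: Apply the recurrence (x_{n+1}, y_{n+1}) = (x₁x_n + 3y₁y_n, x₁y_n + y₁x_n) repeatedly.
  From (x_1, y_1) = (2, 1): x_2 = 2·2 + 3·1·1 = 7; y_2 = 2·1 + 1·2 = 4.
  From (x_2, y_2) = (7, 4): x_3 = 2·7 + 3·1·4 = 26; y_3 = 2·4 + 1·7 = 15.
  From (x_3, y_3) = (26, 15): x_4 = 2·26 + 3·1·15 = 97; y_4 = 2·15 + 1·26 = 56.
Step 3: Verify x_4² - 3·y_4² = 9409 - 9408 = 1 (should be 1). ✓

(x_1, y_1) = (2, 1); (x_4, y_4) = (97, 56).


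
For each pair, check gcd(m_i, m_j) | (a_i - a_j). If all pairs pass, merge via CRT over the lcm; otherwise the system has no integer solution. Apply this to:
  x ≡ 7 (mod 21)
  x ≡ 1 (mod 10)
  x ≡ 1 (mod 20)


Moduli 21, 10, 20 are not pairwise coprime, so CRT works modulo lcm(m_i) when all pairwise compatibility conditions hold.
Pairwise compatibility: gcd(m_i, m_j) must divide a_i - a_j for every pair.
Merge one congruence at a time:
  Start: x ≡ 7 (mod 21).
  Combine with x ≡ 1 (mod 10): gcd(21, 10) = 1; 1 - 7 = -6, which IS divisible by 1, so compatible.
    Write x = 7 + 21·t and substitute into x ≡ 1 (mod 10): 21·t ≡ 1 − 7 = -6 (mod 10).
    Reduce coefficients mod 10: 1·t ≡ 4 (mod 10).
    So t ≡ 4 (mod 10).
    Then x = 7 + 21·4 = 91, valid modulo lcm(21, 10) = 210: x ≡ 91 (mod 210).
  Combine with x ≡ 1 (mod 20): gcd(210, 20) = 10; 1 - 91 = -90, which IS divisible by 10, so compatible.
    Write x = 91 + 210·t and substitute into x ≡ 1 (mod 20): 210·t ≡ 1 − 91 = -90 (mod 20).
    Divide the congruence (and modulus) by g = 10: 21·t ≡ -9 (mod 2).
    Reduce coefficients mod 2: 1·t ≡ 1 (mod 2).
    So t ≡ 1 (mod 2).
    Then x = 91 + 210·1 = 301, valid modulo lcm(210, 20) = 420: x ≡ 301 (mod 420).
Verify: 301 mod 21 = 7, 301 mod 10 = 1, 301 mod 20 = 1.

x ≡ 301 (mod 420).


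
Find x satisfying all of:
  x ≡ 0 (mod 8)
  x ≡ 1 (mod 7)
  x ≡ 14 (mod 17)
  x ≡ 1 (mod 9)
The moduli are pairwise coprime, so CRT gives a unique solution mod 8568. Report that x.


Product of moduli M = 8 · 7 · 17 · 9 = 8568.
Merge one congruence at a time:
  Start: x ≡ 0 (mod 8).
  Combine with x ≡ 1 (mod 7); new modulus lcm = 56.
    Write x = 0 + 8·t and substitute into x ≡ 1 (mod 7): 8·t ≡ 1 − 0 = 1 (mod 7).
    Reduce coefficients mod 7: 1·t ≡ 1 (mod 7).
    So t ≡ 1 (mod 7).
    Then x = 0 + 8·1 = 8, valid modulo lcm(8, 7) = 56: x ≡ 8 (mod 56).
  Combine with x ≡ 14 (mod 17); new modulus lcm = 952.
    Write x = 8 + 56·t and substitute into x ≡ 14 (mod 17): 56·t ≡ 14 − 8 = 6 (mod 17).
    Reduce coefficients mod 17: 5·t ≡ 6 (mod 17).
    The inverse of 5 mod 17 is 7 (since 5·7 = 35 = 2·17 + 1), so t ≡ 7·6 = 42 ≡ 8 (mod 17).
    Then x = 8 + 56·8 = 456, valid modulo lcm(56, 17) = 952: x ≡ 456 (mod 952).
  Combine with x ≡ 1 (mod 9); new modulus lcm = 8568.
    Write x = 456 + 952·t and substitute into x ≡ 1 (mod 9): 952·t ≡ 1 − 456 = -455 (mod 9).
    Reduce coefficients mod 9: 7·t ≡ 4 (mod 9).
    The inverse of 7 mod 9 is 4 (since 7·4 = 28 = 3·9 + 1), so t ≡ 4·4 = 16 ≡ 7 (mod 9).
    Then x = 456 + 952·7 = 7120, valid modulo lcm(952, 9) = 8568: x ≡ 7120 (mod 8568).
Verify against each original: 7120 mod 8 = 0, 7120 mod 7 = 1, 7120 mod 17 = 14, 7120 mod 9 = 1.

x ≡ 7120 (mod 8568).


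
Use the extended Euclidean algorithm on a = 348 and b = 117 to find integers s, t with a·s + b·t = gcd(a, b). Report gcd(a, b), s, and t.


Euclidean algorithm on (348, 117) — divide until remainder is 0:
  348 = 2 · 117 + 114
  117 = 1 · 114 + 3
  114 = 38 · 3 + 0
gcd(348, 117) = 3.
Track Bezout coefficients alongside the remainders: start with r₀ = 348 = a·1 + b·0 (s = 1, t = 0) and r₁ = 117 = a·0 + b·1 (s = 0, t = 1); each new remainder r_{k+1} = r_{k-1} − q_k·r_k inherits s_{k+1} = s_{k-1} − q_k·s_k, t_{k+1} = t_{k-1} − q_k·t_k, so r_k = a·s_k + b·t_k at every step:
  q = 2: r = 114, s = 1 − 2·0 = 1, t = 0 − 2·1 = -2  (check: 348·1 + 117·(-2) = 114)
  q = 1: r = 3, s = 0 − 1·1 = -1, t = 1 − 1·(-2) = 3  (check: 348·(-1) + 117·3 = 3)
The row with r = 3 (the gcd) gives the Bezout coefficients s = -1, t = 3.
Result: 348 · (-1) + 117 · (3) = 3.

gcd(348, 117) = 3; s = -1, t = 3 (check: 348·(-1) + 117·3 = 3).


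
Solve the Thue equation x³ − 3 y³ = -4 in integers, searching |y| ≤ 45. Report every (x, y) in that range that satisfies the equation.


The equation is x³ - 3y³ = -4. For fixed y, x³ = 3·y³ − 4, so a solution requires the RHS to be a perfect cube.
Strategy: iterate y from -45 to 45, compute RHS = 3·y³ − 4, and check whether it is a (positive or negative) perfect cube.
Check small values of y:
  y = 0: RHS = -4 is not a perfect cube.
  y = 1: RHS = -1 = (-1)³ ⇒ x = -1 works.
  y = -1: RHS = -7 is not a perfect cube.
  y = 2: RHS = 20 is not a perfect cube.
  y = -2: RHS = -28 is not a perfect cube.
  y = 3: RHS = 77 is not a perfect cube.
  y = -3: RHS = -85 is not a perfect cube.
Continuing the search up to |y| = 45 finds no further solutions beyond those listed.
Collected solutions: (-1, 1).

Solutions (with |y| ≤ 45): (-1, 1).


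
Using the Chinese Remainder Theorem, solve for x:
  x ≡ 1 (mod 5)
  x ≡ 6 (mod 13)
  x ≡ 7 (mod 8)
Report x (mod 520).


Moduli 5, 13, 8 are pairwise coprime; by CRT there is a unique solution modulo M = 5 · 13 · 8 = 520.
Solve pairwise, accumulating the modulus:
  Start with x ≡ 1 (mod 5).
  Combine with x ≡ 6 (mod 13): since gcd(5, 13) = 1, we get a unique residue mod 65.
    Write x = 1 + 5·t and substitute into x ≡ 6 (mod 13): 5·t ≡ 6 − 1 = 5 (mod 13).
    The inverse of 5 mod 13 is 8 (since 5·8 = 40 = 3·13 + 1), so t ≡ 8·5 = 40 ≡ 1 (mod 13).
    Then x = 1 + 5·1 = 6, valid modulo lcm(5, 13) = 65: x ≡ 6 (mod 65).
  Combine with x ≡ 7 (mod 8): since gcd(65, 8) = 1, we get a unique residue mod 520.
    Write x = 6 + 65·t and substitute into x ≡ 7 (mod 8): 65·t ≡ 7 − 6 = 1 (mod 8).
    Reduce coefficients mod 8: 1·t ≡ 1 (mod 8).
    So t ≡ 1 (mod 8).
    Then x = 6 + 65·1 = 71, valid modulo lcm(65, 8) = 520: x ≡ 71 (mod 520).
Verify: 71 mod 5 = 1 ✓, 71 mod 13 = 6 ✓, 71 mod 8 = 7 ✓.

x ≡ 71 (mod 520).


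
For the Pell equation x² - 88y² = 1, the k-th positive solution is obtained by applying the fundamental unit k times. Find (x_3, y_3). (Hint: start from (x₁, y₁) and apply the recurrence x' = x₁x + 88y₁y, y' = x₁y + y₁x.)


Step 1: Find the fundamental solution (x₁, y₁) of x² - 88y² = 1.
  Expand √88 as a continued fraction. a₀ = ⌊√88⌋ = 9; iterate m_{k+1} = d_k·a_k − m_k, d_{k+1} = (88 − m_{k+1}²)/d_k, a_{k+1} = ⌊(a₀ + m_{k+1})/d_{k+1}⌋ (starting m₀ = 0, d₀ = 1), with convergents p_k = a_k·p_{k-1} + p_{k-2}, q_k = a_k·q_{k-1} + q_{k-2} (p₋₁ = 1, q₋₁ = 0):
  k = 0: a₀ = 9; p₀/q₀ = 9/1; p₀² − 88·q₀² = 81 − 88 = -7.
  k = 1: m = 9, d = 7, a = ⌊(9 + 9)/7⌋ = 2; p/q = (2·9 + 1)/(2·1 + 0) = 19/2; p² − 88·q² = 361 − 352 = 9.
  k = 2: m = 5, d = 9, a = ⌊(9 + 5)/9⌋ = 1; p/q = (1·19 + 9)/(1·2 + 1) = 28/3; p² − 88·q² = 784 − 792 = -8.
  k = 3: m = 4, d = 8, a = ⌊(9 + 4)/8⌋ = 1; p/q = (1·28 + 19)/(1·3 + 2) = 47/5; p² − 88·q² = 2209 − 2200 = 9.
  k = 4: m = 4, d = 9, a = ⌊(9 + 4)/9⌋ = 1; p/q = (1·47 + 28)/(1·5 + 3) = 75/8; p² − 88·q² = 5625 − 5632 = -7.
  k = 5: m = 5, d = 7, a = ⌊(9 + 5)/7⌋ = 2; p/q = (2·75 + 47)/(2·8 + 5) = 197/21; p² − 88·q² = 38809 − 38808 = 1.
  The first convergent with p² − 88·q² = 1 gives the fundamental solution (x₁, y₁) = (197, 21).
Step 2: Apply the recurrence (x_{n+1}, y_{n+1}) = (x₁x_n + 88y₁y_n, x₁y_n + y₁x_n) repeatedly.
  From (x_1, y_1) = (197, 21): x_2 = 197·197 + 88·21·21 = 77617; y_2 = 197·21 + 21·197 = 8274.
  From (x_2, y_2) = (77617, 8274): x_3 = 197·77617 + 88·21·8274 = 30580901; y_3 = 197·8274 + 21·77617 = 3259935.
Step 3: Verify x_3² - 88·y_3² = 935191505971801 - 935191505971800 = 1 (should be 1). ✓

(x_1, y_1) = (197, 21); (x_3, y_3) = (30580901, 3259935).


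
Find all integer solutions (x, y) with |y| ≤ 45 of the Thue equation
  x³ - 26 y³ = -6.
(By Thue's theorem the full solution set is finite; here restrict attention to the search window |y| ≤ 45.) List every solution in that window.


The equation is x³ - 26y³ = -6. For fixed y, x³ = 26·y³ − 6, so a solution requires the RHS to be a perfect cube.
Strategy: iterate y from -45 to 45, compute RHS = 26·y³ − 6, and check whether it is a (positive or negative) perfect cube.
Check small values of y:
  y = 0: RHS = -6 is not a perfect cube.
  y = 1: RHS = 20 is not a perfect cube.
  y = -1: RHS = -32 is not a perfect cube.
  y = 2: RHS = 202 is not a perfect cube.
  y = -2: RHS = -214 is not a perfect cube.
  y = 3: RHS = 696 is not a perfect cube.
  y = -3: RHS = -708 is not a perfect cube.
Continuing the search up to |y| = 45 finds no solutions either.
No (x, y) in the scanned range satisfies the equation.

No integer solutions with |y| ≤ 45.


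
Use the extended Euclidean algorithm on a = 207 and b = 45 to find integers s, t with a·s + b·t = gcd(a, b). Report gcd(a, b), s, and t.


Euclidean algorithm on (207, 45) — divide until remainder is 0:
  207 = 4 · 45 + 27
  45 = 1 · 27 + 18
  27 = 1 · 18 + 9
  18 = 2 · 9 + 0
gcd(207, 45) = 9.
Track Bezout coefficients alongside the remainders: start with r₀ = 207 = a·1 + b·0 (s = 1, t = 0) and r₁ = 45 = a·0 + b·1 (s = 0, t = 1); each new remainder r_{k+1} = r_{k-1} − q_k·r_k inherits s_{k+1} = s_{k-1} − q_k·s_k, t_{k+1} = t_{k-1} − q_k·t_k, so r_k = a·s_k + b·t_k at every step:
  q = 4: r = 27, s = 1 − 4·0 = 1, t = 0 − 4·1 = -4  (check: 207·1 + 45·(-4) = 27)
  q = 1: r = 18, s = 0 − 1·1 = -1, t = 1 − 1·(-4) = 5  (check: 207·(-1) + 45·5 = 18)
  q = 1: r = 9, s = 1 − 1·(-1) = 2, t = -4 − 1·5 = -9  (check: 207·2 + 45·(-9) = 9)
The row with r = 9 (the gcd) gives the Bezout coefficients s = 2, t = -9.
Result: 207 · (2) + 45 · (-9) = 9.

gcd(207, 45) = 9; s = 2, t = -9 (check: 207·2 + 45·(-9) = 9).


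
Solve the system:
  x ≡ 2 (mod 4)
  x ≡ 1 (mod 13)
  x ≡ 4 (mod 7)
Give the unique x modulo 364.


Moduli 4, 13, 7 are pairwise coprime; by CRT there is a unique solution modulo M = 4 · 13 · 7 = 364.
Solve pairwise, accumulating the modulus:
  Start with x ≡ 2 (mod 4).
  Combine with x ≡ 1 (mod 13): since gcd(4, 13) = 1, we get a unique residue mod 52.
    Write x = 2 + 4·t and substitute into x ≡ 1 (mod 13): 4·t ≡ 1 − 2 = -1 (mod 13).
    Reduce coefficients mod 13: 4·t ≡ 12 (mod 13).
    The inverse of 4 mod 13 is 10 (since 4·10 = 40 = 3·13 + 1), so t ≡ 10·12 = 120 ≡ 3 (mod 13).
    Then x = 2 + 4·3 = 14, valid modulo lcm(4, 13) = 52: x ≡ 14 (mod 52).
  Combine with x ≡ 4 (mod 7): since gcd(52, 7) = 1, we get a unique residue mod 364.
    Write x = 14 + 52·t and substitute into x ≡ 4 (mod 7): 52·t ≡ 4 − 14 = -10 (mod 7).
    Reduce coefficients mod 7: 3·t ≡ 4 (mod 7).
    The inverse of 3 mod 7 is 5 (since 3·5 = 15 = 2·7 + 1), so t ≡ 5·4 = 20 ≡ 6 (mod 7).
    Then x = 14 + 52·6 = 326, valid modulo lcm(52, 7) = 364: x ≡ 326 (mod 364).
Verify: 326 mod 4 = 2 ✓, 326 mod 13 = 1 ✓, 326 mod 7 = 4 ✓.

x ≡ 326 (mod 364).


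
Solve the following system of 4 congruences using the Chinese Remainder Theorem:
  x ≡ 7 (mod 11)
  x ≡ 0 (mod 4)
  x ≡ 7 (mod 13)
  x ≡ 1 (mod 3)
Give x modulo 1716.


Product of moduli M = 11 · 4 · 13 · 3 = 1716.
Merge one congruence at a time:
  Start: x ≡ 7 (mod 11).
  Combine with x ≡ 0 (mod 4); new modulus lcm = 44.
    Write x = 7 + 11·t and substitute into x ≡ 0 (mod 4): 11·t ≡ 0 − 7 = -7 (mod 4).
    Reduce coefficients mod 4: 3·t ≡ 1 (mod 4).
    The inverse of 3 mod 4 is 3 (since 3·3 = 9 = 2·4 + 1), so t ≡ 3·1 = 3 ≡ 3 (mod 4).
    Then x = 7 + 11·3 = 40, valid modulo lcm(11, 4) = 44: x ≡ 40 (mod 44).
  Combine with x ≡ 7 (mod 13); new modulus lcm = 572.
    Write x = 40 + 44·t and substitute into x ≡ 7 (mod 13): 44·t ≡ 7 − 40 = -33 (mod 13).
    Reduce coefficients mod 13: 5·t ≡ 6 (mod 13).
    The inverse of 5 mod 13 is 8 (since 5·8 = 40 = 3·13 + 1), so t ≡ 8·6 = 48 ≡ 9 (mod 13).
    Then x = 40 + 44·9 = 436, valid modulo lcm(44, 13) = 572: x ≡ 436 (mod 572).
  Combine with x ≡ 1 (mod 3); new modulus lcm = 1716.
    Write x = 436 + 572·t and substitute into x ≡ 1 (mod 3): 572·t ≡ 1 − 436 = -435 (mod 3).
    Reduce coefficients mod 3: 2·t ≡ 0 (mod 3).
    The inverse of 2 mod 3 is 2 (since 2·2 = 4 = 1·3 + 1), so t ≡ 2·0 = 0 ≡ 0 (mod 3).
    Then x = 436 + 572·0 = 436, valid modulo lcm(572, 3) = 1716: x ≡ 436 (mod 1716).
Verify against each original: 436 mod 11 = 7, 436 mod 4 = 0, 436 mod 13 = 7, 436 mod 3 = 1.

x ≡ 436 (mod 1716).


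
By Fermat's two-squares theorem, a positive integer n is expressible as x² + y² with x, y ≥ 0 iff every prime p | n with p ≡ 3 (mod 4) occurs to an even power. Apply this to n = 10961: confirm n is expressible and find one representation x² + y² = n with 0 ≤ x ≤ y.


Step 1: Factor n = 10961 = 97 · 113.
Step 2: Check the mod-4 condition on each prime factor: 97 ≡ 1 (mod 4), exponent 1; 113 ≡ 1 (mod 4), exponent 1.
All primes ≡ 3 (mod 4) appear to even exponent (or don't appear), so by the two-squares theorem n IS expressible as a sum of two squares.
Step 3: Build a representation. Here n = 97 · 113 is a product of primes ≡ 1 (mod 4). Each prime p ≡ 1 (mod 4) is itself a sum of two squares; find a² by testing p − a² for a perfect square:
  97: 97 − 1² = 96, 97 − 2² = 93, 97 − 3² = 88, 97 − 4² = 81 = 9² ⇒ 97 = 4² + 9².
  113: 113 − 1² = 112, 113 − 2² = 109, 113 − 3² = 104, 113 − 4² = 97, 113 − 5² = 88, 113 − 6² = 77, 113 − 7² = 64 = 8² ⇒ 113 = 7² + 8².
  Combine using the Brahmagupta–Fibonacci identity (a² + b²)(c² + d²) = (ac − bd)² + (ad + bc)² = (ac + bd)² + (ad − bc)²:
  97 · 113 = 10961: from (4² + 9²)(7² + 8²), take (4·7 − 9·8, 4·8 + 9·7) = (28 − 72, 32 + 63) = (-44, 95); dropping signs (only squares matter) gives (44, 95); check 44² + 95² = 1936 + 9025 = 10961 ✓.
Step 4: Order so x ≤ y and verify: 44² + 95² = 1936 + 9025 = 10961 = n. ✓

n = 10961 = 44² + 95² (one valid representation with x ≤ y).


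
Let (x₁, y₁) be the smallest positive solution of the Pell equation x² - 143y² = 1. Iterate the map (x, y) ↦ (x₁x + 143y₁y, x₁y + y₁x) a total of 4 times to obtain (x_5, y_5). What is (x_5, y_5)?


Step 1: Find the fundamental solution (x₁, y₁) of x² - 143y² = 1.
  Expand √143 as a continued fraction. a₀ = ⌊√143⌋ = 11; iterate m_{k+1} = d_k·a_k − m_k, d_{k+1} = (143 − m_{k+1}²)/d_k, a_{k+1} = ⌊(a₀ + m_{k+1})/d_{k+1}⌋ (starting m₀ = 0, d₀ = 1), with convergents p_k = a_k·p_{k-1} + p_{k-2}, q_k = a_k·q_{k-1} + q_{k-2} (p₋₁ = 1, q₋₁ = 0):
  k = 0: a₀ = 11; p₀/q₀ = 11/1; p₀² − 143·q₀² = 121 − 143 = -22.
  k = 1: m = 11, d = 22, a = ⌊(11 + 11)/22⌋ = 1; p/q = (1·11 + 1)/(1·1 + 0) = 12/1; p² − 143·q² = 144 − 143 = 1.
  The first convergent with p² − 143·q² = 1 gives the fundamental solution (x₁, y₁) = (12, 1).
Step 2: Apply the recurrence (x_{n+1}, y_{n+1}) = (x₁x_n + 143y₁y_n, x₁y_n + y₁x_n) repeatedly.
  From (x_1, y_1) = (12, 1): x_2 = 12·12 + 143·1·1 = 287; y_2 = 12·1 + 1·12 = 24.
  From (x_2, y_2) = (287, 24): x_3 = 12·287 + 143·1·24 = 6876; y_3 = 12·24 + 1·287 = 575.
  From (x_3, y_3) = (6876, 575): x_4 = 12·6876 + 143·1·575 = 164737; y_4 = 12·575 + 1·6876 = 13776.
  From (x_4, y_4) = (164737, 13776): x_5 = 12·164737 + 143·1·13776 = 3946812; y_5 = 12·13776 + 1·164737 = 330049.
Step 3: Verify x_5² - 143·y_5² = 15577324963344 - 15577324963343 = 1 (should be 1). ✓

(x_1, y_1) = (12, 1); (x_5, y_5) = (3946812, 330049).


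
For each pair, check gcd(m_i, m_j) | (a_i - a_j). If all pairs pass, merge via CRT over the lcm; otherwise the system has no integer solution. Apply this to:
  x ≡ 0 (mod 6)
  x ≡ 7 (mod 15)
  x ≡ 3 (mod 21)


Moduli 6, 15, 21 are not pairwise coprime, so CRT works modulo lcm(m_i) when all pairwise compatibility conditions hold.
Pairwise compatibility: gcd(m_i, m_j) must divide a_i - a_j for every pair.
Merge one congruence at a time:
  Start: x ≡ 0 (mod 6).
  Combine with x ≡ 7 (mod 15): gcd(6, 15) = 3, and 7 - 0 = 7 is NOT divisible by 3.
    ⇒ system is inconsistent (no integer solution).

No solution (the system is inconsistent).


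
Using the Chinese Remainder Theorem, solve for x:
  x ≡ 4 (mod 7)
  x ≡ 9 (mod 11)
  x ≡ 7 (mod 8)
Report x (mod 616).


Moduli 7, 11, 8 are pairwise coprime; by CRT there is a unique solution modulo M = 7 · 11 · 8 = 616.
Solve pairwise, accumulating the modulus:
  Start with x ≡ 4 (mod 7).
  Combine with x ≡ 9 (mod 11): since gcd(7, 11) = 1, we get a unique residue mod 77.
    Write x = 4 + 7·t and substitute into x ≡ 9 (mod 11): 7·t ≡ 9 − 4 = 5 (mod 11).
    The inverse of 7 mod 11 is 8 (since 7·8 = 56 = 5·11 + 1), so t ≡ 8·5 = 40 ≡ 7 (mod 11).
    Then x = 4 + 7·7 = 53, valid modulo lcm(7, 11) = 77: x ≡ 53 (mod 77).
  Combine with x ≡ 7 (mod 8): since gcd(77, 8) = 1, we get a unique residue mod 616.
    Write x = 53 + 77·t and substitute into x ≡ 7 (mod 8): 77·t ≡ 7 − 53 = -46 (mod 8).
    Reduce coefficients mod 8: 5·t ≡ 2 (mod 8).
    The inverse of 5 mod 8 is 5 (since 5·5 = 25 = 3·8 + 1), so t ≡ 5·2 = 10 ≡ 2 (mod 8).
    Then x = 53 + 77·2 = 207, valid modulo lcm(77, 8) = 616: x ≡ 207 (mod 616).
Verify: 207 mod 7 = 4 ✓, 207 mod 11 = 9 ✓, 207 mod 8 = 7 ✓.

x ≡ 207 (mod 616).


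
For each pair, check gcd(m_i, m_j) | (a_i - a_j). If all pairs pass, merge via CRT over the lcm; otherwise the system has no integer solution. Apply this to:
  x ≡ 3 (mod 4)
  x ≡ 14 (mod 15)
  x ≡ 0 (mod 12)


Moduli 4, 15, 12 are not pairwise coprime, so CRT works modulo lcm(m_i) when all pairwise compatibility conditions hold.
Pairwise compatibility: gcd(m_i, m_j) must divide a_i - a_j for every pair.
Merge one congruence at a time:
  Start: x ≡ 3 (mod 4).
  Combine with x ≡ 14 (mod 15): gcd(4, 15) = 1; 14 - 3 = 11, which IS divisible by 1, so compatible.
    Write x = 3 + 4·t and substitute into x ≡ 14 (mod 15): 4·t ≡ 14 − 3 = 11 (mod 15).
    The inverse of 4 mod 15 is 4 (since 4·4 = 16 = 1·15 + 1), so t ≡ 4·11 = 44 ≡ 14 (mod 15).
    Then x = 3 + 4·14 = 59, valid modulo lcm(4, 15) = 60: x ≡ 59 (mod 60).
  Combine with x ≡ 0 (mod 12): gcd(60, 12) = 12, and 0 - 59 = -59 is NOT divisible by 12.
    ⇒ system is inconsistent (no integer solution).

No solution (the system is inconsistent).


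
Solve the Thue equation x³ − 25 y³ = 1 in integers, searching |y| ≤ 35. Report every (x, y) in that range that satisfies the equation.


The equation is x³ - 25y³ = 1. For fixed y, x³ = 25·y³ + 1, so a solution requires the RHS to be a perfect cube.
Strategy: iterate y from -35 to 35, compute RHS = 25·y³ + 1, and check whether it is a (positive or negative) perfect cube.
Check small values of y:
  y = 0: RHS = 1 = (1)³ ⇒ x = 1 works.
  y = 1: RHS = 26 is not a perfect cube.
  y = -1: RHS = -24 is not a perfect cube.
  y = 2: RHS = 201 is not a perfect cube.
  y = -2: RHS = -199 is not a perfect cube.
  y = 3: RHS = 676 is not a perfect cube.
  y = -3: RHS = -674 is not a perfect cube.
Continuing the search up to |y| = 35 finds no further solutions beyond those listed.
Collected solutions: (1, 0).

Solutions (with |y| ≤ 35): (1, 0).


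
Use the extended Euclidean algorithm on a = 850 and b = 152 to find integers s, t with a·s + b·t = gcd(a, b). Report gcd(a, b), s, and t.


Euclidean algorithm on (850, 152) — divide until remainder is 0:
  850 = 5 · 152 + 90
  152 = 1 · 90 + 62
  90 = 1 · 62 + 28
  62 = 2 · 28 + 6
  28 = 4 · 6 + 4
  6 = 1 · 4 + 2
  4 = 2 · 2 + 0
gcd(850, 152) = 2.
Track Bezout coefficients alongside the remainders: start with r₀ = 850 = a·1 + b·0 (s = 1, t = 0) and r₁ = 152 = a·0 + b·1 (s = 0, t = 1); each new remainder r_{k+1} = r_{k-1} − q_k·r_k inherits s_{k+1} = s_{k-1} − q_k·s_k, t_{k+1} = t_{k-1} − q_k·t_k, so r_k = a·s_k + b·t_k at every step:
  q = 5: r = 90, s = 1 − 5·0 = 1, t = 0 − 5·1 = -5  (check: 850·1 + 152·(-5) = 90)
  q = 1: r = 62, s = 0 − 1·1 = -1, t = 1 − 1·(-5) = 6  (check: 850·(-1) + 152·6 = 62)
  q = 1: r = 28, s = 1 − 1·(-1) = 2, t = -5 − 1·6 = -11  (check: 850·2 + 152·(-11) = 28)
  q = 2: r = 6, s = -1 − 2·2 = -5, t = 6 − 2·(-11) = 28  (check: 850·(-5) + 152·28 = 6)
  q = 4: r = 4, s = 2 − 4·(-5) = 22, t = -11 − 4·28 = -123  (check: 850·22 + 152·(-123) = 4)
  q = 1: r = 2, s = -5 − 1·22 = -27, t = 28 − 1·(-123) = 151  (check: 850·(-27) + 152·151 = 2)
The row with r = 2 (the gcd) gives the Bezout coefficients s = -27, t = 151.
Result: 850 · (-27) + 152 · (151) = 2.

gcd(850, 152) = 2; s = -27, t = 151 (check: 850·(-27) + 152·151 = 2).


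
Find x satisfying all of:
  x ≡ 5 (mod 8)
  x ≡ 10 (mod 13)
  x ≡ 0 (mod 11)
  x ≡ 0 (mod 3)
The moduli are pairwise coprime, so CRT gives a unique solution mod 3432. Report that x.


Product of moduli M = 8 · 13 · 11 · 3 = 3432.
Merge one congruence at a time:
  Start: x ≡ 5 (mod 8).
  Combine with x ≡ 10 (mod 13); new modulus lcm = 104.
    Write x = 5 + 8·t and substitute into x ≡ 10 (mod 13): 8·t ≡ 10 − 5 = 5 (mod 13).
    The inverse of 8 mod 13 is 5 (since 8·5 = 40 = 3·13 + 1), so t ≡ 5·5 = 25 ≡ 12 (mod 13).
    Then x = 5 + 8·12 = 101, valid modulo lcm(8, 13) = 104: x ≡ 101 (mod 104).
  Combine with x ≡ 0 (mod 11); new modulus lcm = 1144.
    Write x = 101 + 104·t and substitute into x ≡ 0 (mod 11): 104·t ≡ 0 − 101 = -101 (mod 11).
    Reduce coefficients mod 11: 5·t ≡ 9 (mod 11).
    The inverse of 5 mod 11 is 9 (since 5·9 = 45 = 4·11 + 1), so t ≡ 9·9 = 81 ≡ 4 (mod 11).
    Then x = 101 + 104·4 = 517, valid modulo lcm(104, 11) = 1144: x ≡ 517 (mod 1144).
  Combine with x ≡ 0 (mod 3); new modulus lcm = 3432.
    Write x = 517 + 1144·t and substitute into x ≡ 0 (mod 3): 1144·t ≡ 0 − 517 = -517 (mod 3).
    Reduce coefficients mod 3: 1·t ≡ 2 (mod 3).
    So t ≡ 2 (mod 3).
    Then x = 517 + 1144·2 = 2805, valid modulo lcm(1144, 3) = 3432: x ≡ 2805 (mod 3432).
Verify against each original: 2805 mod 8 = 5, 2805 mod 13 = 10, 2805 mod 11 = 0, 2805 mod 3 = 0.

x ≡ 2805 (mod 3432).


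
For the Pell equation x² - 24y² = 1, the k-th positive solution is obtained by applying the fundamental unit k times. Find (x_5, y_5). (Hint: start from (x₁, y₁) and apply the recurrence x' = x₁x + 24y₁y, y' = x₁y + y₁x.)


Step 1: Find the fundamental solution (x₁, y₁) of x² - 24y² = 1.
  Expand √24 as a continued fraction. a₀ = ⌊√24⌋ = 4; iterate m_{k+1} = d_k·a_k − m_k, d_{k+1} = (24 − m_{k+1}²)/d_k, a_{k+1} = ⌊(a₀ + m_{k+1})/d_{k+1}⌋ (starting m₀ = 0, d₀ = 1), with convergents p_k = a_k·p_{k-1} + p_{k-2}, q_k = a_k·q_{k-1} + q_{k-2} (p₋₁ = 1, q₋₁ = 0):
  k = 0: a₀ = 4; p₀/q₀ = 4/1; p₀² − 24·q₀² = 16 − 24 = -8.
  k = 1: m = 4, d = 8, a = ⌊(4 + 4)/8⌋ = 1; p/q = (1·4 + 1)/(1·1 + 0) = 5/1; p² − 24·q² = 25 − 24 = 1.
  The first convergent with p² − 24·q² = 1 gives the fundamental solution (x₁, y₁) = (5, 1).
Step 2: Apply the recurrence (x_{n+1}, y_{n+1}) = (x₁x_n + 24y₁y_n, x₁y_n + y₁x_n) repeatedly.
  From (x_1, y_1) = (5, 1): x_2 = 5·5 + 24·1·1 = 49; y_2 = 5·1 + 1·5 = 10.
  From (x_2, y_2) = (49, 10): x_3 = 5·49 + 24·1·10 = 485; y_3 = 5·10 + 1·49 = 99.
  From (x_3, y_3) = (485, 99): x_4 = 5·485 + 24·1·99 = 4801; y_4 = 5·99 + 1·485 = 980.
  From (x_4, y_4) = (4801, 980): x_5 = 5·4801 + 24·1·980 = 47525; y_5 = 5·980 + 1·4801 = 9701.
Step 3: Verify x_5² - 24·y_5² = 2258625625 - 2258625624 = 1 (should be 1). ✓

(x_1, y_1) = (5, 1); (x_5, y_5) = (47525, 9701).


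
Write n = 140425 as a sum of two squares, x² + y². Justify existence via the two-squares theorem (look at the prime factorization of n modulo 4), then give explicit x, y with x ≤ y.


Step 1: Factor n = 140425 = 5^2 · 41 · 137.
Step 2: Check the mod-4 condition on each prime factor: 5 ≡ 1 (mod 4), exponent 2; 41 ≡ 1 (mod 4), exponent 1; 137 ≡ 1 (mod 4), exponent 1.
All primes ≡ 3 (mod 4) appear to even exponent (or don't appear), so by the two-squares theorem n IS expressible as a sum of two squares.
Step 3: Build a representation. Group n = k² · m with k = 5 and m = 41 · 137 = 5617 (a product of primes ≡ 1 (mod 4)); a representation of m scales to one of n via (k·x)² + (k·y)² = k²(x² + y²). Each prime p ≡ 1 (mod 4) is itself a sum of two squares; find a² by testing p − a² for a perfect square:
  41: 41 − 1² = 40, 41 − 2² = 37, 41 − 3² = 32, 41 − 4² = 25 = 5² ⇒ 41 = 4² + 5².
  137: 137 − 1² = 136, 137 − 2² = 133, 137 − 3² = 128, 137 − 4² = 121 = 11² ⇒ 137 = 4² + 11².
  Combine using the Brahmagupta–Fibonacci identity (a² + b²)(c² + d²) = (ac − bd)² + (ad + bc)² = (ac + bd)² + (ad − bc)²:
  41 · 137 = 5617: from (4² + 5²)(4² + 11²), take (4·4 − 5·11, 4·11 + 5·4) = (16 − 55, 44 + 20) = (-39, 64); dropping signs (only squares matter) gives (39, 64); check 39² + 64² = 1521 + 4096 = 5617 ✓.
  Scale by k = 5: (5·39, 5·64) = (195, 320).
Step 4: Order so x ≤ y and verify: 195² + 320² = 38025 + 102400 = 140425 = n. ✓

n = 140425 = 195² + 320² (one valid representation with x ≤ y).


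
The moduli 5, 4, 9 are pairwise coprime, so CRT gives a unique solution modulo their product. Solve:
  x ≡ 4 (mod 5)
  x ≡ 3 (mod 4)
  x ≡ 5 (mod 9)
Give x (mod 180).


Moduli 5, 4, 9 are pairwise coprime; by CRT there is a unique solution modulo M = 5 · 4 · 9 = 180.
Solve pairwise, accumulating the modulus:
  Start with x ≡ 4 (mod 5).
  Combine with x ≡ 3 (mod 4): since gcd(5, 4) = 1, we get a unique residue mod 20.
    Write x = 4 + 5·t and substitute into x ≡ 3 (mod 4): 5·t ≡ 3 − 4 = -1 (mod 4).
    Reduce coefficients mod 4: 1·t ≡ 3 (mod 4).
    So t ≡ 3 (mod 4).
    Then x = 4 + 5·3 = 19, valid modulo lcm(5, 4) = 20: x ≡ 19 (mod 20).
  Combine with x ≡ 5 (mod 9): since gcd(20, 9) = 1, we get a unique residue mod 180.
    Write x = 19 + 20·t and substitute into x ≡ 5 (mod 9): 20·t ≡ 5 − 19 = -14 (mod 9).
    Reduce coefficients mod 9: 2·t ≡ 4 (mod 9).
    The inverse of 2 mod 9 is 5 (since 2·5 = 10 = 1·9 + 1), so t ≡ 5·4 = 20 ≡ 2 (mod 9).
    Then x = 19 + 20·2 = 59, valid modulo lcm(20, 9) = 180: x ≡ 59 (mod 180).
Verify: 59 mod 5 = 4 ✓, 59 mod 4 = 3 ✓, 59 mod 9 = 5 ✓.

x ≡ 59 (mod 180).


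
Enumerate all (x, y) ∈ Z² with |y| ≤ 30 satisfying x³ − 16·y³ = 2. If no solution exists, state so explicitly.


The equation is x³ - 16y³ = 2. For fixed y, x³ = 16·y³ + 2, so a solution requires the RHS to be a perfect cube.
Strategy: iterate y from -30 to 30, compute RHS = 16·y³ + 2, and check whether it is a (positive or negative) perfect cube.
Check small values of y:
  y = 0: RHS = 2 is not a perfect cube.
  y = 1: RHS = 18 is not a perfect cube.
  y = -1: RHS = -14 is not a perfect cube.
  y = 2: RHS = 130 is not a perfect cube.
  y = -2: RHS = -126 is not a perfect cube.
  y = 3: RHS = 434 is not a perfect cube.
  y = -3: RHS = -430 is not a perfect cube.
Continuing the search up to |y| = 30 finds no solutions either.
No (x, y) in the scanned range satisfies the equation.

No integer solutions with |y| ≤ 30.


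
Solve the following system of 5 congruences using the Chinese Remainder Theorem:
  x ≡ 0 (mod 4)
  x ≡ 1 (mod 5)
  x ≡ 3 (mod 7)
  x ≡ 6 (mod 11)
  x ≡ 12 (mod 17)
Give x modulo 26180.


Product of moduli M = 4 · 5 · 7 · 11 · 17 = 26180.
Merge one congruence at a time:
  Start: x ≡ 0 (mod 4).
  Combine with x ≡ 1 (mod 5); new modulus lcm = 20.
    Write x = 0 + 4·t and substitute into x ≡ 1 (mod 5): 4·t ≡ 1 − 0 = 1 (mod 5).
    The inverse of 4 mod 5 is 4 (since 4·4 = 16 = 3·5 + 1), so t ≡ 4·1 = 4 ≡ 4 (mod 5).
    Then x = 0 + 4·4 = 16, valid modulo lcm(4, 5) = 20: x ≡ 16 (mod 20).
  Combine with x ≡ 3 (mod 7); new modulus lcm = 140.
    Write x = 16 + 20·t and substitute into x ≡ 3 (mod 7): 20·t ≡ 3 − 16 = -13 (mod 7).
    Reduce coefficients mod 7: 6·t ≡ 1 (mod 7).
    The inverse of 6 mod 7 is 6 (since 6·6 = 36 = 5·7 + 1), so t ≡ 6·1 = 6 ≡ 6 (mod 7).
    Then x = 16 + 20·6 = 136, valid modulo lcm(20, 7) = 140: x ≡ 136 (mod 140).
  Combine with x ≡ 6 (mod 11); new modulus lcm = 1540.
    Write x = 136 + 140·t and substitute into x ≡ 6 (mod 11): 140·t ≡ 6 − 136 = -130 (mod 11).
    Reduce coefficients mod 11: 8·t ≡ 2 (mod 11).
    The inverse of 8 mod 11 is 7 (since 8·7 = 56 = 5·11 + 1), so t ≡ 7·2 = 14 ≡ 3 (mod 11).
    Then x = 136 + 140·3 = 556, valid modulo lcm(140, 11) = 1540: x ≡ 556 (mod 1540).
  Combine with x ≡ 12 (mod 17); new modulus lcm = 26180.
    Write x = 556 + 1540·t and substitute into x ≡ 12 (mod 17): 1540·t ≡ 12 − 556 = -544 (mod 17).
    Reduce coefficients mod 17: 10·t ≡ 0 (mod 17).
    The inverse of 10 mod 17 is 12 (since 10·12 = 120 = 7·17 + 1), so t ≡ 12·0 = 0 ≡ 0 (mod 17).
    Then x = 556 + 1540·0 = 556, valid modulo lcm(1540, 17) = 26180: x ≡ 556 (mod 26180).
Verify against each original: 556 mod 4 = 0, 556 mod 5 = 1, 556 mod 7 = 3, 556 mod 11 = 6, 556 mod 17 = 12.

x ≡ 556 (mod 26180).


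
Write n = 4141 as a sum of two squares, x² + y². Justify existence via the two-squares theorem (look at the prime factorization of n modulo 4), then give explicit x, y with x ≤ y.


Step 1: Factor n = 4141 = 41 · 101.
Step 2: Check the mod-4 condition on each prime factor: 41 ≡ 1 (mod 4), exponent 1; 101 ≡ 1 (mod 4), exponent 1.
All primes ≡ 3 (mod 4) appear to even exponent (or don't appear), so by the two-squares theorem n IS expressible as a sum of two squares.
Step 3: Build a representation. Here n = 41 · 101 is a product of primes ≡ 1 (mod 4). Each prime p ≡ 1 (mod 4) is itself a sum of two squares; find a² by testing p − a² for a perfect square:
  41: 41 − 1² = 40, 41 − 2² = 37, 41 − 3² = 32, 41 − 4² = 25 = 5² ⇒ 41 = 4² + 5².
  101: 101 − 1² = 100 = 10² ⇒ 101 = 1² + 10².
  Combine using the Brahmagupta–Fibonacci identity (a² + b²)(c² + d²) = (ac − bd)² + (ad + bc)² = (ac + bd)² + (ad − bc)²:
  41 · 101 = 4141: from (4² + 5²)(1² + 10²), take (4·1 − 5·10, 4·10 + 5·1) = (4 − 50, 40 + 5) = (-46, 45); dropping signs (only squares matter) gives (46, 45); check 46² + 45² = 2116 + 2025 = 4141 ✓.
Step 4: Order so x ≤ y and verify: 45² + 46² = 2025 + 2116 = 4141 = n. ✓

n = 4141 = 45² + 46² (one valid representation with x ≤ y).
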